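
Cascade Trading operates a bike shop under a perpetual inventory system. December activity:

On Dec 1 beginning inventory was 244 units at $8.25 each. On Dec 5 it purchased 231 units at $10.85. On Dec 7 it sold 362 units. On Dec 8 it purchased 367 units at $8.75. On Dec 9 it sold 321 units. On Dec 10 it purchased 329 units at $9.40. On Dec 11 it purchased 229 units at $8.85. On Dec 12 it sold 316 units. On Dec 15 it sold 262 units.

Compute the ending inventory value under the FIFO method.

Ending inventory = $1,230.15

Dec 7, 362 sold [FIFO — oldest first]: 244 @ $8.25 + 118 @ $10.85 = $3,293.30
Dec 9, 321 sold [FIFO — oldest first]: 113 @ $10.85 + 208 @ $8.75 = $3,046.05
Dec 12, 316 sold [FIFO — oldest first]: 159 @ $8.75 + 157 @ $9.40 = $2,867.05
Dec 15, 262 sold [FIFO — oldest first]: 172 @ $9.40 + 90 @ $8.85 = $2,413.30
Total COGS = $3,293.30 + $3,046.05 + $2,867.05 + $2,413.30 = $11,619.70
Ending inventory: 139 @ $8.85 = $1,230.15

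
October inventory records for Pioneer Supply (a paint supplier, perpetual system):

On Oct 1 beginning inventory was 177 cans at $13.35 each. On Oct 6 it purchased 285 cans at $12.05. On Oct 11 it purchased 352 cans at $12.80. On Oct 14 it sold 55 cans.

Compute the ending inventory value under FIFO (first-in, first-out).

Ending inventory = $9,568.55

Oct 14, 55 sold [FIFO — oldest first]: 55 @ $13.35 = $734.25
Ending inventory: 122 @ $13.35 + 285 @ $12.05 + 352 @ $12.80 = $9,568.55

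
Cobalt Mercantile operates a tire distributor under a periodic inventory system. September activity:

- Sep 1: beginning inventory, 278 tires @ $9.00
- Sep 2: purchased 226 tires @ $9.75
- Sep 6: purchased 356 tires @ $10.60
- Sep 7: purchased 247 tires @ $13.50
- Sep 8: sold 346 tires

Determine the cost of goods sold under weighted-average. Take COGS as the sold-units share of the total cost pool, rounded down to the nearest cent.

COGS = $3,692.41

Sep 8, sell 346: 346/1107 × $11,813.60 → $3,692.41
Ending inventory (cost pool remaining) = $8,121.19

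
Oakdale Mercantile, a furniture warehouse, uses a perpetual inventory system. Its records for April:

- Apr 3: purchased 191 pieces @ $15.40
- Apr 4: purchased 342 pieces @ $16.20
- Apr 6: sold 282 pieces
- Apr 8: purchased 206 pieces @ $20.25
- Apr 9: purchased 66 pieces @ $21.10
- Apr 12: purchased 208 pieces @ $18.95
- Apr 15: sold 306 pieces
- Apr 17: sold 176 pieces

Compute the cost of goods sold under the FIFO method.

COGS = $13,180.80

Apr 6, 282 sold [FIFO — oldest first]: 191 @ $15.40 + 91 @ $16.20 = $4,415.60
Apr 15, 306 sold [FIFO — oldest first]: 251 @ $16.20 + 55 @ $20.25 = $5,179.95
Apr 17, 176 sold [FIFO — oldest first]: 151 @ $20.25 + 25 @ $21.10 = $3,585.25
Total COGS = $4,415.60 + $5,179.95 + $3,585.25 = $13,180.80
Ending inventory: 41 @ $21.10 + 208 @ $18.95 = $4,806.70
Check: goods available $17,987.50 = COGS $13,180.80 + ending $4,806.70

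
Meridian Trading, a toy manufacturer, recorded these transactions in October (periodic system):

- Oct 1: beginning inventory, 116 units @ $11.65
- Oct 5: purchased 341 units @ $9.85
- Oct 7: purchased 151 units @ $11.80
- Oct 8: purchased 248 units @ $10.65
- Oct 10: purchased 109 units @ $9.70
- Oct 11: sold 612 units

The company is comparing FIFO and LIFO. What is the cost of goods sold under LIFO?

FIFO COGS: 116 @ $11.65 + 341 @ $9.85 + 151 @ $11.80 + 4 @ $10.65 = $6,534.65
LIFO COGS: 109 @ $9.70 + 248 @ $10.65 + 151 @ $11.80 + 104 @ $9.85 = $6,504.70

COGS = $6,504.70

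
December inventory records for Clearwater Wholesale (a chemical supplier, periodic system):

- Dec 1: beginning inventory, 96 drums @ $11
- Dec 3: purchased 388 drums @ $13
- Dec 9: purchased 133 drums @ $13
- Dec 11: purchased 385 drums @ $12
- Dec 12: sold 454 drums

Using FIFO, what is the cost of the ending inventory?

Dec 12, 454 sold [FIFO — oldest first]: 96 @ $11 + 358 @ $13 = $5,710
Ending inventory: 30 @ $13 + 133 @ $13 + 385 @ $12 = $6,739

Ending inventory = $6,739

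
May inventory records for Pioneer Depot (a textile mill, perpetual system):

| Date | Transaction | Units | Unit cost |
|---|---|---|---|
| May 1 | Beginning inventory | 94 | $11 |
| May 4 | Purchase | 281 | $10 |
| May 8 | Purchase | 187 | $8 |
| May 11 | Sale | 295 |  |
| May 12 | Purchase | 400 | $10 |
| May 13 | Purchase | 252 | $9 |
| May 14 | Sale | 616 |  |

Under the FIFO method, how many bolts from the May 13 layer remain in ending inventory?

252

May 11, 295 sold [FIFO — oldest first]: 94 @ $11 + 201 @ $10 = $3,044
May 14, 616 sold [FIFO — oldest first]: 80 @ $10 + 187 @ $8 + 349 @ $10 = $5,786
Total COGS = $3,044 + $5,786 = $8,830
Ending inventory: 51 @ $10 + 252 @ $9 = $2,778
Check: goods available $11,608 = COGS $8,830 + ending $2,778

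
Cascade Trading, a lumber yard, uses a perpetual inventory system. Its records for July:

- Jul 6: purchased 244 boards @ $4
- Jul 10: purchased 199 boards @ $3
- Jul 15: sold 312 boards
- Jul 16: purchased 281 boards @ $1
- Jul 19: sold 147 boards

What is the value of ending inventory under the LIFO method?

Ending inventory = $658

Jul 15, 312 sold [LIFO — newest first]: 199 @ $3 + 113 @ $4 = $1,049
Jul 19, 147 sold [LIFO — newest first]: 147 @ $1 = $147
Total COGS = $1,049 + $147 = $1,196
Ending inventory: 131 @ $4 + 134 @ $1 = $658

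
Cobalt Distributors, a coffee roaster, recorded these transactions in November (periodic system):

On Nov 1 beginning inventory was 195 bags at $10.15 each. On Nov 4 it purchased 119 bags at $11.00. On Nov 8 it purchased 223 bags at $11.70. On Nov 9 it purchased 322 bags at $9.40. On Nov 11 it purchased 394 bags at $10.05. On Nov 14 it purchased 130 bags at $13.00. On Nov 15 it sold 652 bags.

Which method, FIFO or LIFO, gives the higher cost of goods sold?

FIFO

FIFO COGS: 195 @ $10.15 + 119 @ $11.00 + 223 @ $11.70 + 115 @ $9.40 = $6,978.35
LIFO COGS: 130 @ $13.00 + 394 @ $10.05 + 128 @ $9.40 = $6,852.90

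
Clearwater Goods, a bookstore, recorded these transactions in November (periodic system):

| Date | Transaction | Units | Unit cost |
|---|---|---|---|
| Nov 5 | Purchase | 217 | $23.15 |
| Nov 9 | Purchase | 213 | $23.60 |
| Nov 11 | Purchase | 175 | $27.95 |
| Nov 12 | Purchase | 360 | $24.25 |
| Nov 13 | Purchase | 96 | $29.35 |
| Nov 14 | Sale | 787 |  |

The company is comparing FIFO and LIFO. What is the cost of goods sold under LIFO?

FIFO COGS: 217 @ $23.15 + 213 @ $23.60 + 175 @ $27.95 + 182 @ $24.25 = $19,355.10
LIFO COGS: 96 @ $29.35 + 360 @ $24.25 + 175 @ $27.95 + 156 @ $23.60 = $20,120.45

COGS = $20,120.45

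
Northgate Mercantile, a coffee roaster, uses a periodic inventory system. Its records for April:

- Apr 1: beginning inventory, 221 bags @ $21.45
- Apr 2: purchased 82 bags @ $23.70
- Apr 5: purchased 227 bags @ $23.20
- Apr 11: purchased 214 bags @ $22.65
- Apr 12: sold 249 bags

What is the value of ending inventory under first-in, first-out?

Apr 12, 249 sold [FIFO — oldest first]: 221 @ $21.45 + 28 @ $23.70 = $5,404.05
Ending inventory: 54 @ $23.70 + 227 @ $23.20 + 214 @ $22.65 = $11,393.30
Check: goods available $16,797.35 = COGS $5,404.05 + ending $11,393.30

Ending inventory = $11,393.30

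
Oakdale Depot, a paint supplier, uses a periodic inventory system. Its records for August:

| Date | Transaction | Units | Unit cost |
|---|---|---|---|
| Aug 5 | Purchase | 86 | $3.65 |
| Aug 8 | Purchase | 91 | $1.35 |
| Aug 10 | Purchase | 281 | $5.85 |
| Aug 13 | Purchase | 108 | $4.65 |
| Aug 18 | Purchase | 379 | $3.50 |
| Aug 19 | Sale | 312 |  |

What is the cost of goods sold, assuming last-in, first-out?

COGS = $1,092.00

Aug 19, 312 sold [LIFO — newest first]: 312 @ $3.50 = $1,092.00
Ending inventory: 86 @ $3.65 + 91 @ $1.35 + 281 @ $5.85 + 108 @ $4.65 + 67 @ $3.50 = $2,817.30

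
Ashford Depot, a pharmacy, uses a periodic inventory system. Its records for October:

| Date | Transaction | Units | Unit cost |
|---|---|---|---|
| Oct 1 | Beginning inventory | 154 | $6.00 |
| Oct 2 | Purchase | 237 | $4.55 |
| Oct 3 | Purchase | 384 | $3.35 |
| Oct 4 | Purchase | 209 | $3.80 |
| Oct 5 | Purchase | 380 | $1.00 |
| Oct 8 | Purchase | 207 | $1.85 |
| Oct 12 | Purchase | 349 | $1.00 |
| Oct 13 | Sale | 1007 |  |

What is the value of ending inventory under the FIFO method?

Ending inventory = $1,088.95

Oct 13, 1007 sold [FIFO — oldest first]: 154 @ $6.00 + 237 @ $4.55 + 384 @ $3.35 + 209 @ $3.80 + 23 @ $1.00 = $4,105.95
Ending inventory: 357 @ $1.00 + 207 @ $1.85 + 349 @ $1.00 = $1,088.95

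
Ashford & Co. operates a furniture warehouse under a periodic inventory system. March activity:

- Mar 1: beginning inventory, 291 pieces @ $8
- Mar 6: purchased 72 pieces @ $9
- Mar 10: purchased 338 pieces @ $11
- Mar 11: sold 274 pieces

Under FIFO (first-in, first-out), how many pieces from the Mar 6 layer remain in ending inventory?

Mar 11, 274 sold [FIFO — oldest first]: 274 @ $8 = $2,192
Ending inventory: 17 @ $8 + 72 @ $9 + 338 @ $11 = $4,502

72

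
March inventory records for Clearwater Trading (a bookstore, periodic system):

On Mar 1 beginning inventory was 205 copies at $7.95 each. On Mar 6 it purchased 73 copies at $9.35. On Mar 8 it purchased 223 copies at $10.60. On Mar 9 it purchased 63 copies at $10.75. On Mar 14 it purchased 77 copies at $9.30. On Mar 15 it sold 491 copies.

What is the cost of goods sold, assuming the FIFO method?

Mar 15, 491 sold [FIFO — oldest first]: 205 @ $7.95 + 73 @ $9.35 + 213 @ $10.60 = $4,570.10
Ending inventory: 10 @ $10.60 + 63 @ $10.75 + 77 @ $9.30 = $1,499.35
Check: goods available $6,069.45 = COGS $4,570.10 + ending $1,499.35

COGS = $4,570.10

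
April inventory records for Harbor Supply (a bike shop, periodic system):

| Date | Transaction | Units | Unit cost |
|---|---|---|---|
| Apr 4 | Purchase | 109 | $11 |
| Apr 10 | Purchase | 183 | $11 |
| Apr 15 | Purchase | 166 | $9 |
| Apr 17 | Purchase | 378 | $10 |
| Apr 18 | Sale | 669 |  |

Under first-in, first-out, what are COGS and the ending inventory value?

Apr 18, 669 sold [FIFO — oldest first]: 109 @ $11 + 183 @ $11 + 166 @ $9 + 211 @ $10 = $6,816
Ending inventory: 167 @ $10 = $1,670
Check: goods available $8,486 = COGS $6,816 + ending $1,670

COGS = $6,816; ending inventory = $1,670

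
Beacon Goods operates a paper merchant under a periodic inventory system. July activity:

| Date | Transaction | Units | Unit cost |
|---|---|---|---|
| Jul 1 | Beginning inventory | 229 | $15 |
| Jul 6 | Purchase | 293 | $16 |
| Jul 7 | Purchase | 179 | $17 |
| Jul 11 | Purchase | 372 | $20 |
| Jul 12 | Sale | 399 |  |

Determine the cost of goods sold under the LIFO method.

COGS = $7,899

Jul 12, 399 sold [LIFO — newest first]: 372 @ $20 + 27 @ $17 = $7,899
Ending inventory: 229 @ $15 + 293 @ $16 + 152 @ $17 = $10,707
Check: goods available $18,606 = COGS $7,899 + ending $10,707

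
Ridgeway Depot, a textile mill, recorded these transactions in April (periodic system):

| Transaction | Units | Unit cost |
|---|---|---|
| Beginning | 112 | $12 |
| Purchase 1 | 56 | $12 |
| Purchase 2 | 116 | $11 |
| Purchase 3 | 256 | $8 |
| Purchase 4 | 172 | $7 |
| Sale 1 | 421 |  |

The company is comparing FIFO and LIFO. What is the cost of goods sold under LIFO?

COGS = $3,196

FIFO COGS: 112 @ $12 + 56 @ $12 + 116 @ $11 + 137 @ $8 = $4,388
LIFO COGS: 172 @ $7 + 249 @ $8 = $3,196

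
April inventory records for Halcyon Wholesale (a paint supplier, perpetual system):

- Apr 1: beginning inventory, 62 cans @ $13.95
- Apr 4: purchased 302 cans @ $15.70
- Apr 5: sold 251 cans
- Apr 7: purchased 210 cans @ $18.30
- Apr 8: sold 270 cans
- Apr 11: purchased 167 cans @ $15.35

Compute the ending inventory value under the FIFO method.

Ending inventory = $3,533.35

Apr 5, 251 sold [FIFO — oldest first]: 62 @ $13.95 + 189 @ $15.70 = $3,832.20
Apr 8, 270 sold [FIFO — oldest first]: 113 @ $15.70 + 157 @ $18.30 = $4,647.20
Total COGS = $3,832.20 + $4,647.20 = $8,479.40
Ending inventory: 53 @ $18.30 + 167 @ $15.35 = $3,533.35
Check: goods available $12,012.75 = COGS $8,479.40 + ending $3,533.35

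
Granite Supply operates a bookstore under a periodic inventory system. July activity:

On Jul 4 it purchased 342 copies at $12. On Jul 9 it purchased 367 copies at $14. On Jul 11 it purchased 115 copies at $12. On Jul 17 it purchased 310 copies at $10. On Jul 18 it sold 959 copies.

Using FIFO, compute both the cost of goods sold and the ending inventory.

Jul 18, 959 sold [FIFO — oldest first]: 342 @ $12 + 367 @ $14 + 115 @ $12 + 135 @ $10 = $11,972
Ending inventory: 175 @ $10 = $1,750
Check: goods available $13,722 = COGS $11,972 + ending $1,750

COGS = $11,972; ending inventory = $1,750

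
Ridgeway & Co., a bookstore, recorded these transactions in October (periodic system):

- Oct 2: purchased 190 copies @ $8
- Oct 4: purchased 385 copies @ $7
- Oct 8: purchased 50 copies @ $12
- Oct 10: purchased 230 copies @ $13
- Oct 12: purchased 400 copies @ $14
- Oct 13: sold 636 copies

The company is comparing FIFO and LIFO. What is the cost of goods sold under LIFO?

COGS = $8,662

FIFO COGS: 190 @ $8 + 385 @ $7 + 50 @ $12 + 11 @ $13 = $4,958
LIFO COGS: 400 @ $14 + 230 @ $13 + 6 @ $12 = $8,662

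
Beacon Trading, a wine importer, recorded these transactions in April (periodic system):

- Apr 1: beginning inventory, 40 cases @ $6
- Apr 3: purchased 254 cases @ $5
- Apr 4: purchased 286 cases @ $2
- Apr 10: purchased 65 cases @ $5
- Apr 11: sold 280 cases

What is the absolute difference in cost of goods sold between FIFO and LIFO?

$685

FIFO COGS: 40 @ $6 + 240 @ $5 = $1,440
LIFO COGS: 65 @ $5 + 215 @ $2 = $755
Difference = |$1,440 − $755| = $685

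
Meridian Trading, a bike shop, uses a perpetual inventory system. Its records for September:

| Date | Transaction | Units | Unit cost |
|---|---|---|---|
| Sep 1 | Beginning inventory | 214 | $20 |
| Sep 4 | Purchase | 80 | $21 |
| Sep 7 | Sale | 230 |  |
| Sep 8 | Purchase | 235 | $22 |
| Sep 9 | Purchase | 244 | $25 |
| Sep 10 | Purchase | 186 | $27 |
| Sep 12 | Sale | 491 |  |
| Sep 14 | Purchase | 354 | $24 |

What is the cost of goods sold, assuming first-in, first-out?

Sep 7, 230 sold [FIFO — oldest first]: 214 @ $20 + 16 @ $21 = $4,616
Sep 12, 491 sold [FIFO — oldest first]: 64 @ $21 + 235 @ $22 + 192 @ $25 = $11,314
Total COGS = $4,616 + $11,314 = $15,930
Ending inventory: 52 @ $25 + 186 @ $27 + 354 @ $24 = $14,818

COGS = $15,930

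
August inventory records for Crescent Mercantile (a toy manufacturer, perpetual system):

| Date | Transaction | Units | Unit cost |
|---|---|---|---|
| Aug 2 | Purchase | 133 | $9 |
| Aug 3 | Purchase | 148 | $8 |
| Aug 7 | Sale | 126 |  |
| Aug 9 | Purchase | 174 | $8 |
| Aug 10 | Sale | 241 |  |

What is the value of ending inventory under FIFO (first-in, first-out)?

Aug 7, 126 sold [FIFO — oldest first]: 126 @ $9 = $1,134
Aug 10, 241 sold [FIFO — oldest first]: 7 @ $9 + 148 @ $8 + 86 @ $8 = $1,935
Total COGS = $1,134 + $1,935 = $3,069
Ending inventory: 88 @ $8 = $704

Ending inventory = $704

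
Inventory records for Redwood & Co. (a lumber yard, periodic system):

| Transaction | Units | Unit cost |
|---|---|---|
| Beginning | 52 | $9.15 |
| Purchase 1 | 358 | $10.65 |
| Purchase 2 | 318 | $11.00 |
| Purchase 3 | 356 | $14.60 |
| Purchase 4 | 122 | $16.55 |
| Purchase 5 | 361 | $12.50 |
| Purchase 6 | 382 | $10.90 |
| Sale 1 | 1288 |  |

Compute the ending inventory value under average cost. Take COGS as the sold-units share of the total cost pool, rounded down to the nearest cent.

Sale 1, sell 1288: 1288/1949 × $23,679.50 → $15,648.63
Ending inventory (cost pool remaining) = $8,030.87
Check: goods available $23,679.50 = COGS $15,648.63 + ending $8,030.87

Ending inventory = $8,030.87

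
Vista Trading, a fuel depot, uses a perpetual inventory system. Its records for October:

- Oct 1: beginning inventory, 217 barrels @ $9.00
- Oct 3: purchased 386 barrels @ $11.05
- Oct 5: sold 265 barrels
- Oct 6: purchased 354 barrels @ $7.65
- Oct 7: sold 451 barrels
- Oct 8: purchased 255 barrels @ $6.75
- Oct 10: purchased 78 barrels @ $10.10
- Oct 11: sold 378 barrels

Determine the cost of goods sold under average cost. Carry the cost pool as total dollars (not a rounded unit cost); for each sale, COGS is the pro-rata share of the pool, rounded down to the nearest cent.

COGS = $9,842.15

After Oct 1: 217 on hand, pool $1,953.00 (≈ $9.0000 each)
After Oct 3: 603 on hand, pool $6,218.30 (≈ $10.3123 each)
Oct 5, sell 265: 265/603 × $6,218.30 → $2,732.75
After Oct 6: 692 on hand, pool $6,193.65 (≈ $8.9504 each)
Oct 7, sell 451: 451/692 × $6,193.65 → $4,036.61
After Oct 8: 496 on hand, pool $3,878.29 (≈ $7.8191 each)
After Oct 10: 574 on hand, pool $4,666.09 (≈ $8.1291 each)
Oct 11, sell 378: 378/574 × $4,666.09 → $3,072.79
Total COGS = $2,732.75 + $4,036.61 + $3,072.79 = $9,842.15
Ending inventory (cost pool remaining) = $1,593.30
Check: goods available $11,435.45 = COGS $9,842.15 + ending $1,593.30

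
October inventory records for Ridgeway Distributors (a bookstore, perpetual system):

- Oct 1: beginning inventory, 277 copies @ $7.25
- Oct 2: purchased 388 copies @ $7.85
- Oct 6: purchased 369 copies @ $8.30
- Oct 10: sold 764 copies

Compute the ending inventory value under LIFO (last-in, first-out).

Oct 10, 764 sold [LIFO — newest first]: 369 @ $8.30 + 388 @ $7.85 + 7 @ $7.25 = $6,159.25
Ending inventory: 270 @ $7.25 = $1,957.50

Ending inventory = $1,957.50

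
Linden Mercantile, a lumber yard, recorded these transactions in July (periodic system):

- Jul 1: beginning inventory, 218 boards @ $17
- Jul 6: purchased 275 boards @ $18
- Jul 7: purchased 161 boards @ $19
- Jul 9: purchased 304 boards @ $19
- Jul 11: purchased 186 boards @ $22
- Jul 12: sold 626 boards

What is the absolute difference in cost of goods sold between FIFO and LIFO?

FIFO COGS: 218 @ $17 + 275 @ $18 + 133 @ $19 = $11,183
LIFO COGS: 186 @ $22 + 304 @ $19 + 136 @ $19 = $12,452
Difference = |$11,183 − $12,452| = $1,269

$1,269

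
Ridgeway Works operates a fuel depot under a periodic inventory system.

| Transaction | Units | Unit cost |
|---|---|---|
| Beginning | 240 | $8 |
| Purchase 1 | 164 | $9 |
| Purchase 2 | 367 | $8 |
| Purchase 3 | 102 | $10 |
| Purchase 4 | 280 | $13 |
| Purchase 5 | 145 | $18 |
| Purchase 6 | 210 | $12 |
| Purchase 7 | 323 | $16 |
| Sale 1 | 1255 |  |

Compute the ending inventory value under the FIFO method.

Sale 1 (1255) [FIFO — oldest first]: 240 @ $8 + 164 @ $9 + 367 @ $8 + 102 @ $10 + 280 @ $13 + 102 @ $18 = $12,828
Ending inventory: 43 @ $18 + 210 @ $12 + 323 @ $16 = $8,462
Check: goods available $21,290 = COGS $12,828 + ending $8,462

Ending inventory = $8,462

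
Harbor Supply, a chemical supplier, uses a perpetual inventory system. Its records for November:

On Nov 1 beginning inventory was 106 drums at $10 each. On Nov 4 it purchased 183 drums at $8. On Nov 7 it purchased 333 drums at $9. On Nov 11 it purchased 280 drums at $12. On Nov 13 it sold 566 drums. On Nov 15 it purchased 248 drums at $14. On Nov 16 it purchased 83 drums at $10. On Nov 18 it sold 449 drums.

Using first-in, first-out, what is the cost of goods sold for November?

COGS = $10,463

Nov 13, 566 sold [FIFO — oldest first]: 106 @ $10 + 183 @ $8 + 277 @ $9 = $5,017
Nov 18, 449 sold [FIFO — oldest first]: 56 @ $9 + 280 @ $12 + 113 @ $14 = $5,446
Total COGS = $5,017 + $5,446 = $10,463
Ending inventory: 135 @ $14 + 83 @ $10 = $2,720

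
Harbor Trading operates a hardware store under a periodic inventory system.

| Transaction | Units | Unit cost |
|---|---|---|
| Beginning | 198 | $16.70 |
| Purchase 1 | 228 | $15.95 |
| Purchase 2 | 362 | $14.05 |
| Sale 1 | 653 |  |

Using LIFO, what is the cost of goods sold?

COGS = $9,774.80

Sale 1 (653) [LIFO — newest first]: 362 @ $14.05 + 228 @ $15.95 + 63 @ $16.70 = $9,774.80
Ending inventory: 135 @ $16.70 = $2,254.50
Check: goods available $12,029.30 = COGS $9,774.80 + ending $2,254.50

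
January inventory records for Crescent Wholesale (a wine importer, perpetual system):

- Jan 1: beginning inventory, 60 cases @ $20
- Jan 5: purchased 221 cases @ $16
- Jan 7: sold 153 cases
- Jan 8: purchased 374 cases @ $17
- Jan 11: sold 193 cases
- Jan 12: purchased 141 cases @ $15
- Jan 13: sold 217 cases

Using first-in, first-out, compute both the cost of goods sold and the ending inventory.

COGS = $9,530; ending inventory = $3,679

Jan 7, 153 sold [FIFO — oldest first]: 60 @ $20 + 93 @ $16 = $2,688
Jan 11, 193 sold [FIFO — oldest first]: 128 @ $16 + 65 @ $17 = $3,153
Jan 13, 217 sold [FIFO — oldest first]: 217 @ $17 = $3,689
Total COGS = $2,688 + $3,153 + $3,689 = $9,530
Ending inventory: 92 @ $17 + 141 @ $15 = $3,679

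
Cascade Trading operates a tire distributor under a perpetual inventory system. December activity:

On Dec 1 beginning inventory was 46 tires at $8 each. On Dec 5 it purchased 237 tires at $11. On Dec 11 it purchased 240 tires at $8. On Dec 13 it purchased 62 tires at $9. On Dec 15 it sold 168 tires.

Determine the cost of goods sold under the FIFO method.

COGS = $1,710

Dec 15, 168 sold [FIFO — oldest first]: 46 @ $8 + 122 @ $11 = $1,710
Ending inventory: 115 @ $11 + 240 @ $8 + 62 @ $9 = $3,743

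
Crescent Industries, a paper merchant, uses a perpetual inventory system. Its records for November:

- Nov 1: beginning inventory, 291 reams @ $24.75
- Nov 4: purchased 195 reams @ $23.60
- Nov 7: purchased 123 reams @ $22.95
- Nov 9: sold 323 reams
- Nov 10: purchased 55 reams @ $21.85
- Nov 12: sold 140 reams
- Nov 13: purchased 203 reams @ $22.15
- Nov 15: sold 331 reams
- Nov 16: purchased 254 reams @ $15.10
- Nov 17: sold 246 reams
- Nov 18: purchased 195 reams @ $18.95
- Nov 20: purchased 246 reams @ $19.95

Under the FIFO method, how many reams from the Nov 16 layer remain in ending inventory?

Nov 9, 323 sold [FIFO — oldest first]: 291 @ $24.75 + 32 @ $23.60 = $7,957.45
Nov 12, 140 sold [FIFO — oldest first]: 140 @ $23.60 = $3,304.00
Nov 15, 331 sold [FIFO — oldest first]: 23 @ $23.60 + 123 @ $22.95 + 55 @ $21.85 + 130 @ $22.15 = $7,446.90
Nov 17, 246 sold [FIFO — oldest first]: 73 @ $22.15 + 173 @ $15.10 = $4,229.25
Total COGS = $7,957.45 + $3,304.00 + $7,446.90 + $4,229.25 = $22,937.60
Ending inventory: 81 @ $15.10 + 195 @ $18.95 + 246 @ $19.95 = $9,826.05

81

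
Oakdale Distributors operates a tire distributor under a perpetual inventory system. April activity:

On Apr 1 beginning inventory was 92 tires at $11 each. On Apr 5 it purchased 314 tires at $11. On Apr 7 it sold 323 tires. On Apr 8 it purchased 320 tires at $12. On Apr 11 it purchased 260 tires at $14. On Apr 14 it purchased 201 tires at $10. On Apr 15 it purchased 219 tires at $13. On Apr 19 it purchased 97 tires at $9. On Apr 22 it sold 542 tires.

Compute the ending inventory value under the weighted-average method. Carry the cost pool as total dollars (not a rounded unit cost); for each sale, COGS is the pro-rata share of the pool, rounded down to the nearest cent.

Ending inventory = $7,636.00

After Apr 1: 92 on hand, pool $1,012.00 (≈ $11.0000 each)
After Apr 5: 406 on hand, pool $4,466.00 (≈ $11.0000 each)
Apr 7, sell 323: 323/406 × $4,466.00 → $3,553.00
After Apr 8: 403 on hand, pool $4,753.00 (≈ $11.7940 each)
After Apr 11: 663 on hand, pool $8,393.00 (≈ $12.6591 each)
After Apr 14: 864 on hand, pool $10,403.00 (≈ $12.0405 each)
After Apr 15: 1083 on hand, pool $13,250.00 (≈ $12.2345 each)
After Apr 19: 1180 on hand, pool $14,123.00 (≈ $11.9686 each)
Apr 22, sell 542: 542/1180 × $14,123.00 → $6,487.00
Total COGS = $3,553.00 + $6,487.00 = $10,040.00
Ending inventory (cost pool remaining) = $7,636.00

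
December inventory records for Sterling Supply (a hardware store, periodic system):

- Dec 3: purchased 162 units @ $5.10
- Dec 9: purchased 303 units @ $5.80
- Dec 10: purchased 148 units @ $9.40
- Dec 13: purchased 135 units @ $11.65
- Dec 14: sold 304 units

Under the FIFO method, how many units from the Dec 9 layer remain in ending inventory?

Dec 14, 304 sold [FIFO — oldest first]: 162 @ $5.10 + 142 @ $5.80 = $1,649.80
Ending inventory: 161 @ $5.80 + 148 @ $9.40 + 135 @ $11.65 = $3,897.75

161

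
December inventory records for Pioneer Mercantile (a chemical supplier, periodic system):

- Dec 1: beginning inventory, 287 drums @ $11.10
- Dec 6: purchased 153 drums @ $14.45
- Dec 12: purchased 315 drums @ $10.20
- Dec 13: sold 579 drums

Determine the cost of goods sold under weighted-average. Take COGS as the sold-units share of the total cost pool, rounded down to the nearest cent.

Dec 13, sell 579: 579/755 × $8,609.55 → $6,602.55
Ending inventory (cost pool remaining) = $2,007.00
Check: goods available $8,609.55 = COGS $6,602.55 + ending $2,007.00

COGS = $6,602.55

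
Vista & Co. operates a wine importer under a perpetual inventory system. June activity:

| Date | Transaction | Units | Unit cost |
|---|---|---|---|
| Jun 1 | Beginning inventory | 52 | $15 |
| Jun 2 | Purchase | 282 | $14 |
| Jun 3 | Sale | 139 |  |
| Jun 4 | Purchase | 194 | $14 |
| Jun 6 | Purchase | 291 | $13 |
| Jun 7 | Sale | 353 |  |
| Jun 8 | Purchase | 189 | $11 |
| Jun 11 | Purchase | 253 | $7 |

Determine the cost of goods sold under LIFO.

Jun 3, 139 sold [LIFO — newest first]: 139 @ $14 = $1,946
Jun 7, 353 sold [LIFO — newest first]: 291 @ $13 + 62 @ $14 = $4,651
Total COGS = $1,946 + $4,651 = $6,597
Ending inventory: 52 @ $15 + 143 @ $14 + 132 @ $14 + 189 @ $11 + 253 @ $7 = $8,480
Check: goods available $15,077 = COGS $6,597 + ending $8,480

COGS = $6,597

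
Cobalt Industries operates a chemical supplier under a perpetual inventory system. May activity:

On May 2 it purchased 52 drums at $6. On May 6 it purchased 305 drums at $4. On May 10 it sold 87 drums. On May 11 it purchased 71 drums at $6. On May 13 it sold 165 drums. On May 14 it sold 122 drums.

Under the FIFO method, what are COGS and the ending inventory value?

May 10, 87 sold [FIFO — oldest first]: 52 @ $6 + 35 @ $4 = $452
May 13, 165 sold [FIFO — oldest first]: 165 @ $4 = $660
May 14, 122 sold [FIFO — oldest first]: 105 @ $4 + 17 @ $6 = $522
Total COGS = $452 + $660 + $522 = $1,634
Ending inventory: 54 @ $6 = $324

COGS = $1,634; ending inventory = $324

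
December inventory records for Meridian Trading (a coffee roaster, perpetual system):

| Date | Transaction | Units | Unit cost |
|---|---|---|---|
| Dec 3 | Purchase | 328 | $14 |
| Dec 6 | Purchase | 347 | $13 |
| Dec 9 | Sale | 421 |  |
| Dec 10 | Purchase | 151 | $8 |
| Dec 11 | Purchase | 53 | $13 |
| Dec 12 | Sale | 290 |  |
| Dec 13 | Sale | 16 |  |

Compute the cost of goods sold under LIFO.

Dec 9, 421 sold [LIFO — newest first]: 347 @ $13 + 74 @ $14 = $5,547
Dec 12, 290 sold [LIFO — newest first]: 53 @ $13 + 151 @ $8 + 86 @ $14 = $3,101
Dec 13, 16 sold [LIFO — newest first]: 16 @ $14 = $224
Total COGS = $5,547 + $3,101 + $224 = $8,872
Ending inventory: 152 @ $14 = $2,128

COGS = $8,872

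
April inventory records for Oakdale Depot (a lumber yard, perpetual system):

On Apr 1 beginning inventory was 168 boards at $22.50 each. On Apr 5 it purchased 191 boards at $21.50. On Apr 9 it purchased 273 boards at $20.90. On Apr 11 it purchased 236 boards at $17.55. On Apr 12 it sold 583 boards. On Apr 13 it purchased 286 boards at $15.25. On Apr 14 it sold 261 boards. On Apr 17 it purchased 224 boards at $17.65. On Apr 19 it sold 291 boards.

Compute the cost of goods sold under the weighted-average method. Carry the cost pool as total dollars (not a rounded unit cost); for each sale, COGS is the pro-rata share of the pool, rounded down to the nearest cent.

COGS = $21,733.92

After Apr 1: 168 on hand, pool $3,780.00 (≈ $22.5000 each)
After Apr 5: 359 on hand, pool $7,886.50 (≈ $21.9680 each)
After Apr 9: 632 on hand, pool $13,592.20 (≈ $21.5066 each)
After Apr 11: 868 on hand, pool $17,734.00 (≈ $20.4309 each)
Apr 12, sell 583: 583/868 × $17,734.00 → $11,911.20
After Apr 13: 571 on hand, pool $10,184.30 (≈ $17.8359 each)
Apr 14, sell 261: 261/571 × $10,184.30 → $4,655.17
After Apr 17: 534 on hand, pool $9,482.73 (≈ $17.7579 each)
Apr 19, sell 291: 291/534 × $9,482.73 → $5,167.55
Total COGS = $11,911.20 + $4,655.17 + $5,167.55 = $21,733.92
Ending inventory (cost pool remaining) = $4,315.18
Check: goods available $26,049.10 = COGS $21,733.92 + ending $4,315.18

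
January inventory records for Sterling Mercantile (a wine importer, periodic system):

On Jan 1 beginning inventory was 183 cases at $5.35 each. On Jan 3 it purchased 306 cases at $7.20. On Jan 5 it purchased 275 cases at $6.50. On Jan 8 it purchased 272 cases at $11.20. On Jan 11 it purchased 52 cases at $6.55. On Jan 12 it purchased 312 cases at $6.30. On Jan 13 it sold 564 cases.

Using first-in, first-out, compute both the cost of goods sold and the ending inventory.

Jan 13, 564 sold [FIFO — oldest first]: 183 @ $5.35 + 306 @ $7.20 + 75 @ $6.50 = $3,669.75
Ending inventory: 200 @ $6.50 + 272 @ $11.20 + 52 @ $6.55 + 312 @ $6.30 = $6,652.60
Check: goods available $10,322.35 = COGS $3,669.75 + ending $6,652.60

COGS = $3,669.75; ending inventory = $6,652.60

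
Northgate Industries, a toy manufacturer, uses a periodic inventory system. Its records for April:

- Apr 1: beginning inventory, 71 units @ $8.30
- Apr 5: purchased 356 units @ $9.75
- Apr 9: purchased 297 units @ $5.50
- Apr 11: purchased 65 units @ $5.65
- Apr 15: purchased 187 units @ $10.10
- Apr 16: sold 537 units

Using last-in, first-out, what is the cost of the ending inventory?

Apr 16, 537 sold [LIFO — newest first]: 187 @ $10.10 + 65 @ $5.65 + 285 @ $5.50 = $3,823.45
Ending inventory: 71 @ $8.30 + 356 @ $9.75 + 12 @ $5.50 = $4,126.30
Check: goods available $7,949.75 = COGS $3,823.45 + ending $4,126.30

Ending inventory = $4,126.30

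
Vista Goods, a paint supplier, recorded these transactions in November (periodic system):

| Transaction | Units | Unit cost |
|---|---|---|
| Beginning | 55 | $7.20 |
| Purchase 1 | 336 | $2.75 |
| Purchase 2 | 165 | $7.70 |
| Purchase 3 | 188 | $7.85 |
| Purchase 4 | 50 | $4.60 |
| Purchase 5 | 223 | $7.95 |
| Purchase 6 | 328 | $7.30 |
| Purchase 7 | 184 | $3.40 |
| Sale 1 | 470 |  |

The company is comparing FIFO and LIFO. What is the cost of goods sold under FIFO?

COGS = $1,928.30

FIFO COGS: 55 @ $7.20 + 336 @ $2.75 + 79 @ $7.70 = $1,928.30
LIFO COGS: 184 @ $3.40 + 286 @ $7.30 = $2,713.40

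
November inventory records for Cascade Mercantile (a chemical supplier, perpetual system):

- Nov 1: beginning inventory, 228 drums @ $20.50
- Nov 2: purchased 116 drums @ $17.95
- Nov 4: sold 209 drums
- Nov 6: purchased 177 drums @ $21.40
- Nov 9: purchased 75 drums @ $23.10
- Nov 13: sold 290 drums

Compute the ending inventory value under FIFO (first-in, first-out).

Ending inventory = $2,203.30

Nov 4, 209 sold [FIFO — oldest first]: 209 @ $20.50 = $4,284.50
Nov 13, 290 sold [FIFO — oldest first]: 19 @ $20.50 + 116 @ $17.95 + 155 @ $21.40 = $5,788.70
Total COGS = $4,284.50 + $5,788.70 = $10,073.20
Ending inventory: 22 @ $21.40 + 75 @ $23.10 = $2,203.30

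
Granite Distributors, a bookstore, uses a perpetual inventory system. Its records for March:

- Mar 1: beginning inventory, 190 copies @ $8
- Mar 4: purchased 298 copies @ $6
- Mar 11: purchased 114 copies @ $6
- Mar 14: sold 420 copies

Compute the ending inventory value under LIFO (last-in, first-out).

Ending inventory = $1,456

Mar 14, 420 sold [LIFO — newest first]: 114 @ $6 + 298 @ $6 + 8 @ $8 = $2,536
Ending inventory: 182 @ $8 = $1,456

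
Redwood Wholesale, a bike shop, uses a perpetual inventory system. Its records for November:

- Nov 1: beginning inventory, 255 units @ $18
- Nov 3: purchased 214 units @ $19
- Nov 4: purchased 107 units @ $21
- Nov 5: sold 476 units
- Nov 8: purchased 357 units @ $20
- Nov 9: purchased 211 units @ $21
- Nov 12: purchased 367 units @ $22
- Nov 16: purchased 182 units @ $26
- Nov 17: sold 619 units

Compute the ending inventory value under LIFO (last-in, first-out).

Nov 5, 476 sold [LIFO — newest first]: 107 @ $21 + 214 @ $19 + 155 @ $18 = $9,103
Nov 17, 619 sold [LIFO — newest first]: 182 @ $26 + 367 @ $22 + 70 @ $21 = $14,276
Total COGS = $9,103 + $14,276 = $23,379
Ending inventory: 100 @ $18 + 357 @ $20 + 141 @ $21 = $11,901

Ending inventory = $11,901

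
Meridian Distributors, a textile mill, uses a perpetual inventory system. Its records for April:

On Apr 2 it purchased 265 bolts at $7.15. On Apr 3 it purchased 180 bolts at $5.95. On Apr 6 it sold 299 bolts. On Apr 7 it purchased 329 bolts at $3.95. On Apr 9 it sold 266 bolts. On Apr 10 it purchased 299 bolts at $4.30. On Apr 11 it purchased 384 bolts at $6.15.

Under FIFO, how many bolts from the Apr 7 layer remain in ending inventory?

Apr 6, 299 sold [FIFO — oldest first]: 265 @ $7.15 + 34 @ $5.95 = $2,097.05
Apr 9, 266 sold [FIFO — oldest first]: 146 @ $5.95 + 120 @ $3.95 = $1,342.70
Total COGS = $2,097.05 + $1,342.70 = $3,439.75
Ending inventory: 209 @ $3.95 + 299 @ $4.30 + 384 @ $6.15 = $4,472.85

209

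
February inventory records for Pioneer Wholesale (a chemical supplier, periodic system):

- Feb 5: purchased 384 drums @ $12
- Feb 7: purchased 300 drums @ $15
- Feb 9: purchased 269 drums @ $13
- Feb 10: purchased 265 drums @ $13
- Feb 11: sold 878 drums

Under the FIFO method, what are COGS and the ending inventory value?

COGS = $11,630; ending inventory = $4,420

Feb 11, 878 sold [FIFO — oldest first]: 384 @ $12 + 300 @ $15 + 194 @ $13 = $11,630
Ending inventory: 75 @ $13 + 265 @ $13 = $4,420
Check: goods available $16,050 = COGS $11,630 + ending $4,420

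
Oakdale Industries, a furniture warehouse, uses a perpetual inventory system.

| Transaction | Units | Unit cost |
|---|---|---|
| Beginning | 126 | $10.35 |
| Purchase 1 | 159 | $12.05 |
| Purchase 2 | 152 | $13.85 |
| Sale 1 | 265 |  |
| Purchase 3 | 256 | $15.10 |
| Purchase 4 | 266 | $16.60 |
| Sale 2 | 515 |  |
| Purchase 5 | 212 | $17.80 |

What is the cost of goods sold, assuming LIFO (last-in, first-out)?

Sale 1 (265) [LIFO — newest first]: 152 @ $13.85 + 113 @ $12.05 = $3,466.85
Sale 2 (515) [LIFO — newest first]: 266 @ $16.60 + 249 @ $15.10 = $8,175.50
Total COGS = $3,466.85 + $8,175.50 = $11,642.35
Ending inventory: 126 @ $10.35 + 46 @ $12.05 + 7 @ $15.10 + 212 @ $17.80 = $5,737.70
Check: goods available $17,380.05 = COGS $11,642.35 + ending $5,737.70

COGS = $11,642.35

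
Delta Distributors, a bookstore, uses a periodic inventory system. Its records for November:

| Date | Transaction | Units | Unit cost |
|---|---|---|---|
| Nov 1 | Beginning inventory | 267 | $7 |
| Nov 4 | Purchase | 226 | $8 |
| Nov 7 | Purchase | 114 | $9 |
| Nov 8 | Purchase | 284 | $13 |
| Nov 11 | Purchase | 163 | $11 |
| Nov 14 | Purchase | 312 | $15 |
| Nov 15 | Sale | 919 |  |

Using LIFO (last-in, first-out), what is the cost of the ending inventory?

Ending inventory = $3,309

Nov 15, 919 sold [LIFO — newest first]: 312 @ $15 + 163 @ $11 + 284 @ $13 + 114 @ $9 + 46 @ $8 = $11,559
Ending inventory: 267 @ $7 + 180 @ $8 = $3,309
Check: goods available $14,868 = COGS $11,559 + ending $3,309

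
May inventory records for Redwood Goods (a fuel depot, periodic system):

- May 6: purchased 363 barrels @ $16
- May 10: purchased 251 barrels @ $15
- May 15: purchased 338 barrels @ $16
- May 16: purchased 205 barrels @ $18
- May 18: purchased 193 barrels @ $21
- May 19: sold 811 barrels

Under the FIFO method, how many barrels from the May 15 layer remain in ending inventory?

141

May 19, 811 sold [FIFO — oldest first]: 363 @ $16 + 251 @ $15 + 197 @ $16 = $12,725
Ending inventory: 141 @ $16 + 205 @ $18 + 193 @ $21 = $9,999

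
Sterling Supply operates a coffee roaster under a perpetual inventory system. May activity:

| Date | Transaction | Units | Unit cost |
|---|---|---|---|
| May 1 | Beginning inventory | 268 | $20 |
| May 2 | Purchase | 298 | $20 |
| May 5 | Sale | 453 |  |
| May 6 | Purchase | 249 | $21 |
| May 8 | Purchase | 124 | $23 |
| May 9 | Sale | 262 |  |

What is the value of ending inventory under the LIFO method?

May 5, 453 sold [LIFO — newest first]: 298 @ $20 + 155 @ $20 = $9,060
May 9, 262 sold [LIFO — newest first]: 124 @ $23 + 138 @ $21 = $5,750
Total COGS = $9,060 + $5,750 = $14,810
Ending inventory: 113 @ $20 + 111 @ $21 = $4,591
Check: goods available $19,401 = COGS $14,810 + ending $4,591

Ending inventory = $4,591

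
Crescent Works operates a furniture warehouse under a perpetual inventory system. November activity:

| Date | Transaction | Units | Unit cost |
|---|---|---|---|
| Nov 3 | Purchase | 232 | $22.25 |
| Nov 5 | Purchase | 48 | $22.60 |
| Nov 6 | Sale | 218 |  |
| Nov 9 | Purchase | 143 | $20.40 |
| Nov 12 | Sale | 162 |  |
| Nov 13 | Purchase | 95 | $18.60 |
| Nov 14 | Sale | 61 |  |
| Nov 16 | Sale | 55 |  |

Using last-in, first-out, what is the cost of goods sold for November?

COGS = $10,441.50

Nov 6, 218 sold [LIFO — newest first]: 48 @ $22.60 + 170 @ $22.25 = $4,867.30
Nov 12, 162 sold [LIFO — newest first]: 143 @ $20.40 + 19 @ $22.25 = $3,339.95
Nov 14, 61 sold [LIFO — newest first]: 61 @ $18.60 = $1,134.60
Nov 16, 55 sold [LIFO — newest first]: 34 @ $18.60 + 21 @ $22.25 = $1,099.65
Total COGS = $4,867.30 + $3,339.95 + $1,134.60 + $1,099.65 = $10,441.50
Ending inventory: 22 @ $22.25 = $489.50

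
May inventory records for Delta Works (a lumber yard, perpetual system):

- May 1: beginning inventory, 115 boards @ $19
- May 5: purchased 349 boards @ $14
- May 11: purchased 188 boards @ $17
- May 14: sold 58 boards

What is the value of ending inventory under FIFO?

Ending inventory = $9,165

May 14, 58 sold [FIFO — oldest first]: 58 @ $19 = $1,102
Ending inventory: 57 @ $19 + 349 @ $14 + 188 @ $17 = $9,165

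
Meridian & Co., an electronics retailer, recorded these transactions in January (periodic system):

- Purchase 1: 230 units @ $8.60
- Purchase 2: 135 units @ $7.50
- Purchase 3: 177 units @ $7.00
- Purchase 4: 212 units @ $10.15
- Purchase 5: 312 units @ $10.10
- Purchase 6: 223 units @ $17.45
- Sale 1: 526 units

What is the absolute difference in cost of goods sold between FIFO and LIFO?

FIFO COGS: 230 @ $8.60 + 135 @ $7.50 + 161 @ $7.00 = $4,117.50
LIFO COGS: 223 @ $17.45 + 303 @ $10.10 = $6,951.65
Difference = |$4,117.50 − $6,951.65| = $2,834.15

$2,834.15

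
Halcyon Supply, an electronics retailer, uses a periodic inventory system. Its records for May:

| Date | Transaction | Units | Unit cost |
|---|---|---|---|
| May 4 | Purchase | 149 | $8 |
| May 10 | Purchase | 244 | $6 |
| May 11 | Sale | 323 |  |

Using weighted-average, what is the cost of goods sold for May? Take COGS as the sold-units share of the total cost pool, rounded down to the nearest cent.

May 11, sell 323: 323/393 × $2,656.00 → $2,182.92
Ending inventory (cost pool remaining) = $473.08

COGS = $2,182.92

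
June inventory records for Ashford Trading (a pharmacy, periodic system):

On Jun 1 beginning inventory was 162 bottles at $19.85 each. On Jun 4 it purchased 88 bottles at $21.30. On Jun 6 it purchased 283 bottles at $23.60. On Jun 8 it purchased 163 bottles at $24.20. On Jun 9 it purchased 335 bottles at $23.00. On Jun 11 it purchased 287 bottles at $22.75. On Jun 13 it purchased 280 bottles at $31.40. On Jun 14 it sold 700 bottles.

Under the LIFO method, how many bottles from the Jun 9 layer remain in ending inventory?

202

Jun 14, 700 sold [LIFO — newest first]: 280 @ $31.40 + 287 @ $22.75 + 133 @ $23.00 = $18,380.25
Ending inventory: 162 @ $19.85 + 88 @ $21.30 + 283 @ $23.60 + 163 @ $24.20 + 202 @ $23.00 = $20,359.50
Check: goods available $38,739.75 = COGS $18,380.25 + ending $20,359.50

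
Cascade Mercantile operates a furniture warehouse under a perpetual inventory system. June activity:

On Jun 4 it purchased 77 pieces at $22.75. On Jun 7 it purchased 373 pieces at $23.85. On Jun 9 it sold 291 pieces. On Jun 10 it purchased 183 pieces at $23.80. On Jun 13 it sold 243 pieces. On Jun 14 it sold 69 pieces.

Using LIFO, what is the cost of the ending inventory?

Ending inventory = $682.50

Jun 9, 291 sold [LIFO — newest first]: 291 @ $23.85 = $6,940.35
Jun 13, 243 sold [LIFO — newest first]: 183 @ $23.80 + 60 @ $23.85 = $5,786.40
Jun 14, 69 sold [LIFO — newest first]: 22 @ $23.85 + 47 @ $22.75 = $1,593.95
Total COGS = $6,940.35 + $5,786.40 + $1,593.95 = $14,320.70
Ending inventory: 30 @ $22.75 = $682.50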